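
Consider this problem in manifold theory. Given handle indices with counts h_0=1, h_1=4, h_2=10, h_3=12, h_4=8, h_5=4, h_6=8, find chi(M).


Handles of index k contribute (-1)^k to chi (same as CW cells).
chi = (1) + (-4) + (10) + (-12) + (8) + (-4) + (8) = 7

7


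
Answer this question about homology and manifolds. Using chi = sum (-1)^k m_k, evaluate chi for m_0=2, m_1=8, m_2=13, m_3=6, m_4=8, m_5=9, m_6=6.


Morse theory: chi(M) = sum_k (-1)^k m_k where m_k = #(index-k critical points).
= (2) + (-8) + (13) + (-6) + (8) + (-9) + (6) = 6

6


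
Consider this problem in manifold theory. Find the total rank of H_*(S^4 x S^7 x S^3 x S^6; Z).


Total Betti number is multiplicative under products.
Each S^d (d>=1) has total Betti number 2.
There are 4 sphere factors.
Total = 2^4 = 16

16


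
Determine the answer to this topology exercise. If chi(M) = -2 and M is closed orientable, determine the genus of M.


chi = 2 - 2g for closed orientable surfaces.
-2 = 2 - 2g
2g = 2 - (-2) = 4
g = 2

2


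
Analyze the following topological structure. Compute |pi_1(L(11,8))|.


pi_1(L(p,q)) = Z/pZ for any q coprime to p.
|pi_1(L(11,8))| = 11

11


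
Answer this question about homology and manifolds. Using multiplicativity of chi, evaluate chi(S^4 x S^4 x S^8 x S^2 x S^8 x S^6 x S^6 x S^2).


chi is multiplicative: chi(X x Y) = chi(X) chi(Y).
Each even-dim sphere has chi = 2. There are 8 factors.
chi = 2^8 = 256

256


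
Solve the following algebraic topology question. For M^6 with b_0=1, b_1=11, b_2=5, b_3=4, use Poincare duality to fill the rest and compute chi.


By Poincare duality b_k = b_{6-k}, so full Betti numbers: b_0=1, b_1=11, b_2=5, b_3=4, b_4=5, b_5=11, b_6=1.
chi = sum (-1)^k b_k = -14

-14


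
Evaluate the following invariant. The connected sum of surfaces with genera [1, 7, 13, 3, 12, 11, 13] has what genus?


Genus is additive under connected sum of orientable surfaces.
g = 1 + 7 + 13 + 3 + 12 + 11 + 13 = 60

60


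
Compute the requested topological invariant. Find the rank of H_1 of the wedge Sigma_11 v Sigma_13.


For a wedge: H_1(A v B) = H_1(A) + H_1(B).
b_1(Sigma_11) = 22, b_1(Sigma_13) = 26.
b_1 = 22 + 26 = 48

48


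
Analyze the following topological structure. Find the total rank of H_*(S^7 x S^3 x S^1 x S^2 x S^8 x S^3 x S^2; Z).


Total Betti number is multiplicative under products.
Each S^d (d>=1) has total Betti number 2.
There are 7 sphere factors.
Total = 2^7 = 128

128


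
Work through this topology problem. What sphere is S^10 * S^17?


Join of spheres: S^m * S^n = S^{m+n+1}.
dim = 10 + 17 + 1 = 28

28


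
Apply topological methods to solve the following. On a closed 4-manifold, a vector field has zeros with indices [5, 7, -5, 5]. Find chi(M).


Poincare-Hopf: chi(M) = sum of indices of zeros.
chi = (5) + (7) + (-5) + (5) = 12

12


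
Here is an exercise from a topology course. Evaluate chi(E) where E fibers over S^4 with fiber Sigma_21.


chi(S^4) = 2 (n even), chi(Sigma_21) = 2 - 2*21 = -40.
chi(E) = 2 * (-40) = -80

-80


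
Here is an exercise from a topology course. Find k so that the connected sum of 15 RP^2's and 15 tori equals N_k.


Since a >= 1, the sum is non-orientable; each T^2 can be replaced by RP^2 # RP^2 (since T^2#RP^2 = 3RP^2).
Total crosscaps k = 15 + 2*15 = 45.
Check via chi: chi = 15*1 + 15*0 - (15+15-1)*2 = -43 = 2 - k = -43. Consistent.

45


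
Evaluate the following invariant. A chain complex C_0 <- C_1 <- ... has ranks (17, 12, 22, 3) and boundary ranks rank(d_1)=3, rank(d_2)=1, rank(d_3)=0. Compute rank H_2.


rank H_k = rank(ker d_k) - rank(im d_{k+1}).
rank(ker d_2) = rank(C_2) - rank(d_2) = 22 - 1 = 21.
rank(im d_{2+1}) = 0.
rank H_2 = 21 - 0 = 21

21


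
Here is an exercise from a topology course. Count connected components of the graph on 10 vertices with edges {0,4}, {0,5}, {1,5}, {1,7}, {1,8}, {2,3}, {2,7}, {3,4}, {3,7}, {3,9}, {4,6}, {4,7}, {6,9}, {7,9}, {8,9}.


Run DFS/union-find over 10 vertices.
V = 10, E = 15.
Number of components = 1

1


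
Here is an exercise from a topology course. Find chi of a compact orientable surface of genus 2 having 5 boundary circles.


For a compact orientable surface with genus g and b boundary components: chi = 2 - 2g - b.
chi = 2 - 2*2 - 5 = 2 - 4 - 5 = -7

-7


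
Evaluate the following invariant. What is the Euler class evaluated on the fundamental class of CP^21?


For any closed oriented manifold, <e(TM),[M]> = chi(M).
chi(CP^21) = 21+1 = 22

22


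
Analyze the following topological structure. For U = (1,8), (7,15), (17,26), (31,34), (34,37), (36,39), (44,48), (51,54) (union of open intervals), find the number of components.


Sort and merge overlapping open intervals.
Merged: (1,15), (17,26), (31,34), (34,39), (44,48), (51,54).
Number of components = 6

6


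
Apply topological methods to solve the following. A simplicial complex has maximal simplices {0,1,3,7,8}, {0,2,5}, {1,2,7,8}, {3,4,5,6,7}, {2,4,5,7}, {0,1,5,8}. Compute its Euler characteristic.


Enumerate all faces; f-vector: f_0=9, f_1=28, f_2=30, f_3=13, f_4=2.
chi = sum (-1)^k f_k = 0

0


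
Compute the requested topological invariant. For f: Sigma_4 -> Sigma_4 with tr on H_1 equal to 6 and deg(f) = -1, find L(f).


L(f) = tr(f_0*) - tr(f_1*) + tr(f_2*).
= 1 - (6) + (-1)
= -6

-6


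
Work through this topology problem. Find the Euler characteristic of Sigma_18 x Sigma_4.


chi(Sigma_18) = 2 - 2*18 = -34
chi(Sigma_4) = 2 - 2*4 = -6
chi(product) = (-34) * (-6) = 204

204


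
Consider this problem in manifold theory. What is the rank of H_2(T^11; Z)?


By the Kunneth formula, b_k(T^n) = C(n,k).
b_2(T^11) = C(11,2).
C(11,2) = 11!/(2!*9!) = 55

55


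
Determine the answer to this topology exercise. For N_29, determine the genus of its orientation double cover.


chi(N_29) = 2 - 29 = -27.
Double cover: chi(Sigma_g) = 2 * chi(N_29) = 2*(-27) = -54.
2 - 2g = -54, so g = (2 - (-54))/2 = 56/2 = 28

28


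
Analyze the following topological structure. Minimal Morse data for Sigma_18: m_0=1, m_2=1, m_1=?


A perfect Morse function has m_k = b_k.
For Sigma_18: b_0=1, b_1=2g=36, b_2=1.
Saddles m_1 = 2g = 36

36


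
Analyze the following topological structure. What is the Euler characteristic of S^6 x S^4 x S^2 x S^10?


chi is multiplicative: chi(X x Y) = chi(X) chi(Y).
Each even-dim sphere has chi = 2. There are 4 factors.
chi = 2^4 = 16

16


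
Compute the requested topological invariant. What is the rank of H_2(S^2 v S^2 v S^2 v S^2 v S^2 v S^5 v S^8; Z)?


For a wedge of spheres, H_k (k>0) is free on one generator per sphere of dimension k.
Spheres of dimension 2: count = 5.
b_2 = 5

5


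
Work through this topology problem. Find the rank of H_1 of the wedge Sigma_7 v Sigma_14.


For a wedge: H_1(A v B) = H_1(A) + H_1(B).
b_1(Sigma_7) = 14, b_1(Sigma_14) = 28.
b_1 = 14 + 28 = 42

42


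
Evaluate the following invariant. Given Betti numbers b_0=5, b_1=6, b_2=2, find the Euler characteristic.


chi = sum_k (-1)^k b_k.
= (5) + (-6) + (2)
= 1

1


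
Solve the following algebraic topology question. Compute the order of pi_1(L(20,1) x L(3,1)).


pi_1(X x Y) = pi_1(X) x pi_1(Y).
pi_1(L(20,1)) = Z/20, pi_1(L(3,1)) = Z/3.
|Z/20 x Z/3| = 20 * 3 = 60

60


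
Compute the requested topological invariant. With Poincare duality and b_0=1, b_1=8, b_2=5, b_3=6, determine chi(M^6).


By Poincare duality b_k = b_{6-k}, so full Betti numbers: b_0=1, b_1=8, b_2=5, b_3=6, b_4=5, b_5=8, b_6=1.
chi = sum (-1)^k b_k = -10

-10


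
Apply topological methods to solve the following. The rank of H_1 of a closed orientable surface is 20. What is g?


For a closed orientable surface: b_1 = 2g.
20 = 2g
g = 20 / 2 = 10

10


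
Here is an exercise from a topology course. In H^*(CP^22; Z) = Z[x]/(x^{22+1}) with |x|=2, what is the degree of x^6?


|x| = 2 in H^*(CP^n).
|x^6| = 6 * |x| = 6 * 2 = 12

12


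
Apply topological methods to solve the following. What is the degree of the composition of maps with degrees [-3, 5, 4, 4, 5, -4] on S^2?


Degree is multiplicative: deg(composition) = product of degrees.
= (-3) * (5) * (4) * (4) * (5) * (-4) = 4800

4800


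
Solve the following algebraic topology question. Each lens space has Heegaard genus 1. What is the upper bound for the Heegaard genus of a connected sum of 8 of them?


Heegaard genus satisfies g(A#B) <= g(A) + g(B).
Each lens space has g = 1.
Upper bound: 8 * 1 = 8

8


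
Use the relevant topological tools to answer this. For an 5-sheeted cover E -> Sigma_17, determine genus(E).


For an n-sheeted cover: chi(E) = n * chi(B).
chi(Sigma_17) = 2 - 2*17 = -32.
chi(E) = 5 * (-32) = -160.
genus(E) = (2 - chi(E))/2 = (2 - (-160))/2 = 162/2 = 81

81


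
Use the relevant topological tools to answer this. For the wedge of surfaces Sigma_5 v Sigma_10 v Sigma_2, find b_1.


For a wedge X v Y: reduced H_k(X v Y) = H_k(X) + H_k(Y).
Each Sigma_g contributes b_1 = 2g.
b_1 = 10 + 20 + 4 = 34

34


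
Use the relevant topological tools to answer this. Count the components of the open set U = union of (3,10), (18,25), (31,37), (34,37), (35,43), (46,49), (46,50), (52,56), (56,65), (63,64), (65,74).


Sort and merge overlapping open intervals.
Merged: (3,10), (18,25), (31,43), (46,50), (52,56), (56,65), (65,74).
Number of components = 7

7


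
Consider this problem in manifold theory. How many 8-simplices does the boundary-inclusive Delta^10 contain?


Delta^10 has 10+1 vertices. A 8-face is a choice of 8+1 vertices.
f_8 = C(10+1, 8+1) = C(11,9) = 55

55


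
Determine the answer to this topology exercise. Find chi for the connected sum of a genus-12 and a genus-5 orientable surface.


chi(Sigma_12) = 2 - 2*12 = -22
chi(Sigma_5) = 2 - 2*5 = -8
For surfaces: chi(A#B) = chi(A) + chi(B) - 2.
chi = -22 + -8 - 2 = -32

-32


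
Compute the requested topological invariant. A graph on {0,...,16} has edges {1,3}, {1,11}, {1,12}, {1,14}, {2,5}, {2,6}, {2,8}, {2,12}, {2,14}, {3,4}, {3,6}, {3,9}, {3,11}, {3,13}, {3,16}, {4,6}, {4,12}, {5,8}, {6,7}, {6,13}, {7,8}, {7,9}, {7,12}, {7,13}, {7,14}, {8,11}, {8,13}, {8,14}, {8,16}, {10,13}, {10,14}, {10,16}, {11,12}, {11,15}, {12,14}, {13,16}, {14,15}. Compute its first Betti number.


b_1 = E - V + (number of components).
E = 37, V = 17, components = 2.
b_1 = 37 - 17 + 2 = 22

22


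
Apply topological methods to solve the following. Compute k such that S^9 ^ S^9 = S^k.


S^m ^ S^n = S^{m+n}.
k = 9 + 9 = 18

18


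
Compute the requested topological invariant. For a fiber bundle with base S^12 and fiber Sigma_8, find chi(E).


chi(S^12) = 2 (n even), chi(Sigma_8) = 2 - 2*8 = -14.
chi(E) = 2 * (-14) = -28

-28


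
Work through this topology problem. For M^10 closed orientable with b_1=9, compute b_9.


Poincare duality for closed orientable n-manifolds: b_k = b_{n-k}.
Here n = 10, so b_9 = b_1 = 9

9


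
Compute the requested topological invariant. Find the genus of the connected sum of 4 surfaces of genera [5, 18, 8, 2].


Genus is additive under connected sum of orientable surfaces.
g = 5 + 18 + 8 + 2 = 33

33


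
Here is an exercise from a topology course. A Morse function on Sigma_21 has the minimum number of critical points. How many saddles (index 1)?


A perfect Morse function has m_k = b_k.
For Sigma_21: b_0=1, b_1=2g=42, b_2=1.
Saddles m_1 = 2g = 42

42


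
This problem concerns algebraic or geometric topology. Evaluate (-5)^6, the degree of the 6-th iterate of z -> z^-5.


deg(f) = -5. Degree is multiplicative: deg(f^6) = (deg f)^6.
deg(f^6) = (-5)^6 = 15625

15625


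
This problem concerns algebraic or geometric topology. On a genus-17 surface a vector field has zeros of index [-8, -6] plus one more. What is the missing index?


Poincare-Hopf: sum of indices = chi(M).
chi(Sigma_17) = 2 - 2*17 = -32.
Sum of known indices = -14.
x = chi - (sum known) = -32 - (-14) = -18

-18


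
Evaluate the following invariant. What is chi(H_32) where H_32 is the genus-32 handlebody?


A genus-g handlebody deformation retracts to a wedge of g circles.
chi(vee_g S^1) = 1 - g.
chi(H_32) = 1 - 32 = -31

-31


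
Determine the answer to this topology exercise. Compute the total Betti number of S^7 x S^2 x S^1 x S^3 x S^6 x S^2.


Total Betti number is multiplicative under products.
Each S^d (d>=1) has total Betti number 2.
There are 6 sphere factors.
Total = 2^6 = 64

64


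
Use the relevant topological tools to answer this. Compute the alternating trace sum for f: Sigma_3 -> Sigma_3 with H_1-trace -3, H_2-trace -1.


L(f) = tr(f_0*) - tr(f_1*) + tr(f_2*).
= 1 - (-3) + (-1)
= 3

3


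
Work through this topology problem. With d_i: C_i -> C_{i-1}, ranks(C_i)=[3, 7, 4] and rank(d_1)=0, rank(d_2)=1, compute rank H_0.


rank H_k = rank(ker d_k) - rank(im d_{k+1}).
rank(ker d_0) = rank(C_0) - rank(d_0) = 3 - 0 = 3.
rank(im d_{0+1}) = 0.
rank H_0 = 3 - 0 = 3

3


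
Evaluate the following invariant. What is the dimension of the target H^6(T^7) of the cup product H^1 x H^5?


Cup product: H^p x H^q -> H^{p+q}; here p+q = 1+5 = 6.
rank H^k(T^n) = C(n,k).
C(7,6) = 7

7


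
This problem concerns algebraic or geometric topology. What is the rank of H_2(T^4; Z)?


By the Kunneth formula, b_k(T^n) = C(n,k).
b_2(T^4) = C(4,2).
C(4,2) = 4!/(2!*2!) = 6

6


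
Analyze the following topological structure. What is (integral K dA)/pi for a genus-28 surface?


Gauss-Bonnet: integral K dA = 2*pi*chi(M).
chi(Sigma_28) = 2 - 2*28 = -54.
(integral K dA)/pi = 2*chi = 2*(-54) = -108

-108


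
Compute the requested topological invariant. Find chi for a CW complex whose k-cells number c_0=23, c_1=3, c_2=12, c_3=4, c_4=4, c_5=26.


chi = sum_k (-1)^k c_k.
= (-1)^0*23 + (-1)^1*3 + (-1)^2*12 + (-1)^3*4 + (-1)^4*4 + (-1)^5*26
= (23) + (-3) + (12) + (-4) + (4) + (-26)
= 6

6


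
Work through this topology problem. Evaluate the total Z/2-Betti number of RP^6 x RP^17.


dim H^*(RP^n; Z/2) = n+1 (one Z/2 in each degree 0..n).
Total Betti number is multiplicative.
Total = (6+1) * (17+1) = 7 * 18 = 126

126


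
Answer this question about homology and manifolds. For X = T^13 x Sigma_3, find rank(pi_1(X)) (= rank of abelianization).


pi_1(A x B) = pi_1(A) x pi_1(B); rank of abelianization = b_1.
b_1(T^13) = 13, b_1(Sigma_3) = 2*3 = 6.
b_1(product) = 13 + 6 = 19

19


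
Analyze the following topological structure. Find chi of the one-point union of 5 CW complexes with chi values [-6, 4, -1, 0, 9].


chi(A v B) = chi(A) + chi(B) - 1 (one point identified).
For 5 spaces: chi = (sum chi_i) - (5 - 1).
sum = 6; chi = 6 - 4 = 2

2


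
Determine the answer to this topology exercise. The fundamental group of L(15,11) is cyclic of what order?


pi_1(L(p,q)) = Z/pZ for any q coprime to p.
|pi_1(L(15,11))| = 15

15


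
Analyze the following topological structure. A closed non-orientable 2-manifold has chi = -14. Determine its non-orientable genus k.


chi = 2 - k for closed non-orientable surfaces with k crosscaps.
-14 = 2 - k
k = 2 - (-14) = 16

16


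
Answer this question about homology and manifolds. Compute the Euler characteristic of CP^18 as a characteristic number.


For any closed oriented manifold, <e(TM),[M]> = chi(M).
chi(CP^18) = 18+1 = 19

19


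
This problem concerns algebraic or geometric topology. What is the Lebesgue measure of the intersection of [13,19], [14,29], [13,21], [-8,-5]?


Intersection = [max(a_i), min(b_i)] = [14, -5].
Since 14 > -5, the intersection is empty.
Length = 0

0


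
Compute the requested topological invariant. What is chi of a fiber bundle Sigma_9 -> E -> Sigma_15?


For a fiber bundle F -> E -> B (with CW structure): chi(E) = chi(B) * chi(F).
chi(Sigma_15) = -28, chi(Sigma_9) = -16.
chi(E) = (-28) * (-16) = 448

448


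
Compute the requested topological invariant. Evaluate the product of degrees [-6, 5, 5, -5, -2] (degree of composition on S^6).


Degree is multiplicative: deg(composition) = product of degrees.
= (-6) * (5) * (5) * (-5) * (-2) = -1500

-1500


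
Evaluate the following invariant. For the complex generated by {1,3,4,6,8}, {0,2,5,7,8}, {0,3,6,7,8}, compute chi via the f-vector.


Enumerate all faces; f-vector: f_0=9, f_1=24, f_2=28, f_3=15, f_4=3.
chi = sum (-1)^k f_k = 1

1


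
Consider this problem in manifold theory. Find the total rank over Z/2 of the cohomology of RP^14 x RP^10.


dim H^*(RP^n; Z/2) = n+1 (one Z/2 in each degree 0..n).
Total Betti number is multiplicative.
Total = (14+1) * (10+1) = 15 * 11 = 165

165


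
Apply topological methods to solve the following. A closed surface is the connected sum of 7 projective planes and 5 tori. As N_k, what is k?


Since a >= 1, the sum is non-orientable; each T^2 can be replaced by RP^2 # RP^2 (since T^2#RP^2 = 3RP^2).
Total crosscaps k = 7 + 2*5 = 17.
Check via chi: chi = 7*1 + 5*0 - (7+5-1)*2 = -15 = 2 - k = -15. Consistent.

17


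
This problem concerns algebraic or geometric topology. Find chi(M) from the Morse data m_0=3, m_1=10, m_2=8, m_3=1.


Morse theory: chi(M) = sum_k (-1)^k m_k where m_k = #(index-k critical points).
= (3) + (-10) + (8) + (-1) = 0

0


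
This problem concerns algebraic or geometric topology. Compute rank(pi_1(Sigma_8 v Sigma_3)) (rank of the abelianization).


For a wedge: H_1(A v B) = H_1(A) + H_1(B).
b_1(Sigma_8) = 16, b_1(Sigma_3) = 6.
b_1 = 16 + 6 = 22

22


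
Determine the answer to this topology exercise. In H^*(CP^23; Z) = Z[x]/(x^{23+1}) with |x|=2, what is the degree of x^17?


|x| = 2 in H^*(CP^n).
|x^17| = 17 * |x| = 17 * 2 = 34

34


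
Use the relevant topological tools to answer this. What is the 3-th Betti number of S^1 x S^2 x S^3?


Each S^d has Poincare polynomial 1 + t^d.
The product S^1 x S^2 x S^3 has Poincare polynomial prod(1+t^d_i).
Expanding: b_0=1, b_1=1, b_2=1, b_3=2, b_4=1, b_5=1, b_6=1.
b_3 = 2

2


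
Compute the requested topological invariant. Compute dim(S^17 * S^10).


Join of spheres: S^m * S^n = S^{m+n+1}.
dim = 17 + 10 + 1 = 28

28


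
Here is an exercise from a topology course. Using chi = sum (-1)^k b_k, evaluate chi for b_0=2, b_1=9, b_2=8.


chi = sum_k (-1)^k b_k.
= (2) + (-9) + (8)
= 1

1


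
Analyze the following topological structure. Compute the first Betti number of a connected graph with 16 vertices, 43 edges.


For a connected graph: rank(pi_1) = b_1 = E - V + 1 = 1 - chi.
chi = V - E = 16 - 43 = -27.
rank = 1 - (-27) = 43 - 16 + 1 = 28

28


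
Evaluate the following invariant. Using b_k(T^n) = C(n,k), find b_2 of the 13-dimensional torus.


By the Kunneth formula, b_k(T^n) = C(n,k).
b_2(T^13) = C(13,2).
C(13,2) = 13!/(2!*11!) = 78

78


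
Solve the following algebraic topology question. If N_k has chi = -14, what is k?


chi = 2 - k for closed non-orientable surfaces with k crosscaps.
-14 = 2 - k
k = 2 - (-14) = 16

16


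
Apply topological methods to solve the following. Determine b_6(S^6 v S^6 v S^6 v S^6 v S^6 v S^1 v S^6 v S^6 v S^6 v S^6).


For a wedge of spheres, H_k (k>0) is free on one generator per sphere of dimension k.
Spheres of dimension 6: count = 9.
b_6 = 9

9


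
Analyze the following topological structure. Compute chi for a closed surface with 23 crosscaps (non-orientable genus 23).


For a non-orientable closed surface with k crosscaps: chi = 2 - k.
Here k = 23.
chi = 2 - 23 = -21

-21


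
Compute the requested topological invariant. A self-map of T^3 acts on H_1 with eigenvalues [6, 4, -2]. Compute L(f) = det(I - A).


For a torus self-map: L(f) = det(I - A) where A acts on H_1.
L(f) = (1-6) * (1-4) * (1--2) = -5 * -3 * 3 = 45

45


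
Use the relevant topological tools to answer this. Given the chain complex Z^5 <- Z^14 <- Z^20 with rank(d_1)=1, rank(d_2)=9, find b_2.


rank H_k = rank(ker d_k) - rank(im d_{k+1}).
rank(ker d_2) = rank(C_2) - rank(d_2) = 20 - 9 = 11.
rank(im d_{2+1}) = 0.
rank H_2 = 11 - 0 = 11

11


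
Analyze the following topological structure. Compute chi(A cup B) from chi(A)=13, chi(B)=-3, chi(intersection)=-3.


chi(A cup B) = chi(A) + chi(B) - chi(A cap B)
= 13 + (-3) - (-3)
= 13

13


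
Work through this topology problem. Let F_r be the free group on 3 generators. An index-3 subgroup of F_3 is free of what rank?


Nielsen-Schreier: an index-n subgroup of F_r is free of rank 1 + n(r-1).
Equivalently: chi(cover) = n*chi(base); chi(vee_r S^1) = 1 - 3 = -2.
chi(E) = 3*(-2) = -6; rank = 1 - chi(E) = 1 - (-6) = 7.
rank = 1 + 3*(3-1) = 1 + 6 = 7

7


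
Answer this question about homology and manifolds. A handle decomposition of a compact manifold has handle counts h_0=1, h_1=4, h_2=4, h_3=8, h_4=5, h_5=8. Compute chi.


Handles of index k contribute (-1)^k to chi (same as CW cells).
chi = (1) + (-4) + (4) + (-8) + (5) + (-8) = -10

-10


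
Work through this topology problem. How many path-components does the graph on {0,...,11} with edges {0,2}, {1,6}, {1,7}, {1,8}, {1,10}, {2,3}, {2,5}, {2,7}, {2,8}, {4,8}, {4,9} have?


Run DFS/union-find over 12 vertices.
V = 12, E = 11.
Number of components = 2

2


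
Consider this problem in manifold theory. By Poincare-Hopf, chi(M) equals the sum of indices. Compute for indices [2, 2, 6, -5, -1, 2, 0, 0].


Poincare-Hopf: chi(M) = sum of indices of zeros.
chi = (2) + (2) + (6) + (-5) + (-1) + (2) + (0) + (0) = 6

6


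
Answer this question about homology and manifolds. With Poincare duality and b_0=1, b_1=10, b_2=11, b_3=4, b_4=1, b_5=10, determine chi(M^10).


By Poincare duality b_k = b_{10-k}, so full Betti numbers: b_0=1, b_1=10, b_2=11, b_3=4, b_4=1, b_5=10, b_6=1, b_7=4, b_8=11, b_9=10, b_10=1.
chi = sum (-1)^k b_k = -12

-12


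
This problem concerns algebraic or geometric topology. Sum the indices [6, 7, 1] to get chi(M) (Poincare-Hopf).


Poincare-Hopf: chi(M) = sum of indices of zeros.
chi = (6) + (7) + (1) = 14

14


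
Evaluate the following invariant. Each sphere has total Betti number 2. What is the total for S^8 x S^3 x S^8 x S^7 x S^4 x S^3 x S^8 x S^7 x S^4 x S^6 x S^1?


Total Betti number is multiplicative under products.
Each S^d (d>=1) has total Betti number 2.
There are 11 sphere factors.
Total = 2^11 = 2048

2048


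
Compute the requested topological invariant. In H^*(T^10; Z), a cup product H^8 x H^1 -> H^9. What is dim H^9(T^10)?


Cup product: H^p x H^q -> H^{p+q}; here p+q = 8+1 = 9.
rank H^k(T^n) = C(n,k).
C(10,9) = 10

10


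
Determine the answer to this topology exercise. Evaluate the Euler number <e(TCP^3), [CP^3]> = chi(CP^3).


For any closed oriented manifold, <e(TM),[M]> = chi(M).
chi(CP^3) = 3+1 = 4

4


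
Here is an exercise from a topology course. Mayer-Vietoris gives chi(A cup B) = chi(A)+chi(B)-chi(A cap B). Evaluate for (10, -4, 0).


chi(A cup B) = chi(A) + chi(B) - chi(A cap B)
= 10 + (-4) - (0)
= 6

6


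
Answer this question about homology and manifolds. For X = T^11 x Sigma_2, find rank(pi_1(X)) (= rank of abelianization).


pi_1(A x B) = pi_1(A) x pi_1(B); rank of abelianization = b_1.
b_1(T^11) = 11, b_1(Sigma_2) = 2*2 = 4.
b_1(product) = 11 + 4 = 15

15


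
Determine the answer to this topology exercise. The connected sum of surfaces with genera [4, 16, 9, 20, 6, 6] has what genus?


Genus is additive under connected sum of orientable surfaces.
g = 4 + 16 + 9 + 20 + 6 + 6 = 61

61


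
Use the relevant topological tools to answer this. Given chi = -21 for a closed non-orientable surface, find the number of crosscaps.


chi = 2 - k for closed non-orientable surfaces with k crosscaps.
-21 = 2 - k
k = 2 - (-21) = 23

23


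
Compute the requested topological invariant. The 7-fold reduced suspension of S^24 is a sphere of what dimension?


Each suspension raises dimension by 1: Sigma S^n = S^{n+1}.
Sigma^7 S^24 = S^{24+7} = S^31

31


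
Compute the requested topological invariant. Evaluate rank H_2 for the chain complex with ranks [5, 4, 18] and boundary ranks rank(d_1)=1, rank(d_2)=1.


rank H_k = rank(ker d_k) - rank(im d_{k+1}).
rank(ker d_2) = rank(C_2) - rank(d_2) = 18 - 1 = 17.
rank(im d_{2+1}) = 0.
rank H_2 = 17 - 0 = 17

17


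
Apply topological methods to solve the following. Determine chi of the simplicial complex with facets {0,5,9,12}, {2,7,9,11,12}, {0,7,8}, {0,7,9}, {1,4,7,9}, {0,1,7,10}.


Enumerate all faces; f-vector: f_0=11, f_1=27, f_2=24, f_3=8, f_4=1.
chi = sum (-1)^k f_k = 1

1


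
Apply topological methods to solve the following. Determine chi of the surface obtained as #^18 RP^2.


For a non-orientable closed surface with k crosscaps: chi = 2 - k.
Here k = 18.
chi = 2 - 18 = -16

-16


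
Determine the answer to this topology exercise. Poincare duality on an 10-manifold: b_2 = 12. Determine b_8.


Poincare duality for closed orientable n-manifolds: b_k = b_{n-k}.
Here n = 10, so b_8 = b_2 = 12

12


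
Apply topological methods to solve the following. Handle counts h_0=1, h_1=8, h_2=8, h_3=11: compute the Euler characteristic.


Handles of index k contribute (-1)^k to chi (same as CW cells).
chi = (1) + (-8) + (8) + (-11) = -10

-10


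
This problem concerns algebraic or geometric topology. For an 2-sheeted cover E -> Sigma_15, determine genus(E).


For an n-sheeted cover: chi(E) = n * chi(B).
chi(Sigma_15) = 2 - 2*15 = -28.
chi(E) = 2 * (-28) = -56.
genus(E) = (2 - chi(E))/2 = (2 - (-56))/2 = 58/2 = 29

29


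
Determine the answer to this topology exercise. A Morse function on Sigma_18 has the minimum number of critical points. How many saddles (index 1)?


A perfect Morse function has m_k = b_k.
For Sigma_18: b_0=1, b_1=2g=36, b_2=1.
Saddles m_1 = 2g = 36

36


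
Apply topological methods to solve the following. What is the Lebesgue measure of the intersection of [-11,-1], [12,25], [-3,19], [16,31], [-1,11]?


Intersection = [max(a_i), min(b_i)] = [16, -1].
Since 16 > -1, the intersection is empty.
Length = 0

0


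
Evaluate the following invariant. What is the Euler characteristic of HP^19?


HP^19 has one cell in each dimension 0, 4, ..., 4*19 (19+1 cells, all even-dim).
chi = 19 + 1 = 20

20


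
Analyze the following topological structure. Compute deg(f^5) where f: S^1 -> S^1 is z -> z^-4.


deg(f) = -4. Degree is multiplicative: deg(f^5) = (deg f)^5.
deg(f^5) = (-4)^5 = -1024

-1024


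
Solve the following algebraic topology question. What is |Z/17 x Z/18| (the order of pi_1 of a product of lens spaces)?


pi_1(X x Y) = pi_1(X) x pi_1(Y).
pi_1(L(17,1)) = Z/17, pi_1(L(18,1)) = Z/18.
|Z/17 x Z/18| = 17 * 18 = 306

306


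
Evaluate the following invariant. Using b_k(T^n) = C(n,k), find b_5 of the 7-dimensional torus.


By the Kunneth formula, b_k(T^n) = C(n,k).
b_5(T^7) = C(7,5).
C(7,5) = 7!/(5!*2!) = 21

21


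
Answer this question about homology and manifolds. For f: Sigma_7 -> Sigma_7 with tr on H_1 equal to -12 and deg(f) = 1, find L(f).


L(f) = tr(f_0*) - tr(f_1*) + tr(f_2*).
= 1 - (-12) + (1)
= 14

14


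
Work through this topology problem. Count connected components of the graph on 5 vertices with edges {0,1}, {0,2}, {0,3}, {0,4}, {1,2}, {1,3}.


Run DFS/union-find over 5 vertices.
V = 5, E = 6.
Number of components = 1

1


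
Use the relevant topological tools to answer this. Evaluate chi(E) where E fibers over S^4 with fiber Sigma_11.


chi(S^4) = 2 (n even), chi(Sigma_11) = 2 - 2*11 = -20.
chi(E) = 2 * (-20) = -40

-40


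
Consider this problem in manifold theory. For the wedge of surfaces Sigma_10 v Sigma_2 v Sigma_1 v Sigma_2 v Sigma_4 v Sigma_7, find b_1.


For a wedge X v Y: reduced H_k(X v Y) = H_k(X) + H_k(Y).
Each Sigma_g contributes b_1 = 2g.
b_1 = 20 + 4 + 2 + 4 + 8 + 14 = 52

52


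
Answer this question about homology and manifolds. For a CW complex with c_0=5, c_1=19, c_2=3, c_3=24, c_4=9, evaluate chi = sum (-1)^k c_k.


chi = sum_k (-1)^k c_k.
= (-1)^0*5 + (-1)^1*19 + (-1)^2*3 + (-1)^3*24 + (-1)^4*9
= (5) + (-19) + (3) + (-24) + (9)
= -26

-26


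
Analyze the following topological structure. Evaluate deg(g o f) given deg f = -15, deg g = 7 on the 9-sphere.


Degree is multiplicative under composition: deg(g o f) = deg(g) * deg(f).
= 7 * -15 = -105

-105


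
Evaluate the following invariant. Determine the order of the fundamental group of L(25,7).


pi_1(L(p,q)) = Z/pZ for any q coprime to p.
|pi_1(L(25,7))| = 25

25


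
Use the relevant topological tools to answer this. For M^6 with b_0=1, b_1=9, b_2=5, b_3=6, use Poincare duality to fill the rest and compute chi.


By Poincare duality b_k = b_{6-k}, so full Betti numbers: b_0=1, b_1=9, b_2=5, b_3=6, b_4=5, b_5=9, b_6=1.
chi = sum (-1)^k b_k = -12

-12


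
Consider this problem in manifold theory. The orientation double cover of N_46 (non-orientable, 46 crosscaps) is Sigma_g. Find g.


chi(N_46) = 2 - 46 = -44.
Double cover: chi(Sigma_g) = 2 * chi(N_46) = 2*(-44) = -88.
2 - 2g = -88, so g = (2 - (-88))/2 = 90/2 = 45

45


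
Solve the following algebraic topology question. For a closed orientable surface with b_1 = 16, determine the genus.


For a closed orientable surface: b_1 = 2g.
16 = 2g
g = 16 / 2 = 8

8


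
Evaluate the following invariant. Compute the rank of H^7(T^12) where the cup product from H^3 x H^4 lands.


Cup product: H^p x H^q -> H^{p+q}; here p+q = 3+4 = 7.
rank H^k(T^n) = C(n,k).
C(12,7) = 792

792


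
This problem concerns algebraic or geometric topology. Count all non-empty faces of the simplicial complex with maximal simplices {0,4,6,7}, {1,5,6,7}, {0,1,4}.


Each maximal simplex on m vertices has 2^m - 1 nonempty faces.
Take the union (dedupe shared faces).
Total distinct faces = 30

30


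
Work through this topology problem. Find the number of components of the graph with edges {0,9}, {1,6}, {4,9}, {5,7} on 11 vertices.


Run DFS/union-find over 11 vertices.
V = 11, E = 4.
Number of components = 7

7


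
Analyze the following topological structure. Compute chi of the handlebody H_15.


A genus-g handlebody deformation retracts to a wedge of g circles.
chi(vee_g S^1) = 1 - g.
chi(H_15) = 1 - 15 = -14

-14


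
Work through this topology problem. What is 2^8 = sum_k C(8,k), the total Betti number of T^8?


b_k(T^8) = C(8,k), so the sum over k is sum_k C(8,k) = 2^8.
Total = 2^8 = 256

256


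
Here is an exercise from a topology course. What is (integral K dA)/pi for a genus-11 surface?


Gauss-Bonnet: integral K dA = 2*pi*chi(M).
chi(Sigma_11) = 2 - 2*11 = -20.
(integral K dA)/pi = 2*chi = 2*(-20) = -40

-40


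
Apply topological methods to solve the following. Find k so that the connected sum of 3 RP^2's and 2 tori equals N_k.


Since a >= 1, the sum is non-orientable; each T^2 can be replaced by RP^2 # RP^2 (since T^2#RP^2 = 3RP^2).
Total crosscaps k = 3 + 2*2 = 7.
Check via chi: chi = 3*1 + 2*0 - (3+2-1)*2 = -5 = 2 - k = -5. Consistent.

7


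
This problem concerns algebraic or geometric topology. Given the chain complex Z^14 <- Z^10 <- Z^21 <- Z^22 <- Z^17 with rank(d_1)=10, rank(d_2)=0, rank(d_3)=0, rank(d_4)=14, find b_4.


rank H_k = rank(ker d_k) - rank(im d_{k+1}).
rank(ker d_4) = rank(C_4) - rank(d_4) = 17 - 14 = 3.
rank(im d_{4+1}) = 0.
rank H_4 = 3 - 0 = 3

3


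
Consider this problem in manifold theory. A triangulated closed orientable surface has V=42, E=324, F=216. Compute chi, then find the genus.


chi = V - E + F = 42 - 324 + 216 = -66
For orientable closed surface: chi = 2 - 2g, so g = (2 - chi)/2.
g = (2 - (-66)) / 2 = 68 / 2 = 34

34


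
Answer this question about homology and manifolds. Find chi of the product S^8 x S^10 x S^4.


chi is multiplicative: chi(X x Y) = chi(X) chi(Y).
Each even-dim sphere has chi = 2. There are 3 factors.
chi = 2^3 = 8

8


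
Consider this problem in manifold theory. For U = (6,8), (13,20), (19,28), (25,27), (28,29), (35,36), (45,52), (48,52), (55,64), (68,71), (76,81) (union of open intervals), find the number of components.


Sort and merge overlapping open intervals.
Merged: (6,8), (13,28), (28,29), (35,36), (45,52), (55,64), (68,71), (76,81).
Number of components = 8

8


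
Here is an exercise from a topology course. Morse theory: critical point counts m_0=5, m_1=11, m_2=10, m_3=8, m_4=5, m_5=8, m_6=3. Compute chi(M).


Morse theory: chi(M) = sum_k (-1)^k m_k where m_k = #(index-k critical points).
= (5) + (-11) + (10) + (-8) + (5) + (-8) + (3) = -4

-4


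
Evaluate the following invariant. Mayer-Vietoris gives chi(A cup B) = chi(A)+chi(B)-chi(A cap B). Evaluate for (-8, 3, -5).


chi(A cup B) = chi(A) + chi(B) - chi(A cap B)
= -8 + (3) - (-5)
= 0

0


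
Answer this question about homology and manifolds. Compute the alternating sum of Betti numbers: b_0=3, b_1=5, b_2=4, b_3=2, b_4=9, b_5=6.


chi = sum_k (-1)^k b_k.
= (3) + (-5) + (4) + (-2) + (9) + (-6)
= 3

3


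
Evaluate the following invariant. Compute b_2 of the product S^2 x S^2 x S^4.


Each S^d has Poincare polynomial 1 + t^d.
The product S^2 x S^2 x S^4 has Poincare polynomial prod(1+t^d_i).
Expanding: b_0=1, b_2=2, b_4=2, b_6=2, b_8=1.
b_2 = 2

2


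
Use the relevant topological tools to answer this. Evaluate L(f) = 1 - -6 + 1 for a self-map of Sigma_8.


L(f) = tr(f_0*) - tr(f_1*) + tr(f_2*).
= 1 - (-6) + (1)
= 8

8


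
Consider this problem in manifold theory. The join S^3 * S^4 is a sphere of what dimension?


Join of spheres: S^m * S^n = S^{m+n+1}.
dim = 3 + 4 + 1 = 8

8


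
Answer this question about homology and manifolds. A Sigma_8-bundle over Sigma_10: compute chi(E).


For a fiber bundle F -> E -> B (with CW structure): chi(E) = chi(B) * chi(F).
chi(Sigma_10) = -18, chi(Sigma_8) = -14.
chi(E) = (-18) * (-14) = 252

252


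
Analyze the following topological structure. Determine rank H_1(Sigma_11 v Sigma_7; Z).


For a wedge: H_1(A v B) = H_1(A) + H_1(B).
b_1(Sigma_11) = 22, b_1(Sigma_7) = 14.
b_1 = 22 + 14 = 36

36


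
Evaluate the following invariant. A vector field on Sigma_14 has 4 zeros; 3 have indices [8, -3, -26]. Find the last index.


Poincare-Hopf: sum of indices = chi(M).
chi(Sigma_14) = 2 - 2*14 = -26.
Sum of known indices = -21.
x = chi - (sum known) = -26 - (-21) = -5

-5


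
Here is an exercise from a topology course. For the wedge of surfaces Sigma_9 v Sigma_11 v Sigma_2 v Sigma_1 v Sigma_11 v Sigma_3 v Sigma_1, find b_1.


For a wedge X v Y: reduced H_k(X v Y) = H_k(X) + H_k(Y).
Each Sigma_g contributes b_1 = 2g.
b_1 = 18 + 22 + 4 + 2 + 22 + 6 + 2 = 76

76


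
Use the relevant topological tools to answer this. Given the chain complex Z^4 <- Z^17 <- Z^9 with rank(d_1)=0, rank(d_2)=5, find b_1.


rank H_k = rank(ker d_k) - rank(im d_{k+1}).
rank(ker d_1) = rank(C_1) - rank(d_1) = 17 - 0 = 17.
rank(im d_{1+1}) = 5.
rank H_1 = 17 - 5 = 12

12


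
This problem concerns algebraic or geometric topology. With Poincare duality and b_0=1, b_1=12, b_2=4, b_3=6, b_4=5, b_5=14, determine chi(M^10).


By Poincare duality b_k = b_{10-k}, so full Betti numbers: b_0=1, b_1=12, b_2=4, b_3=6, b_4=5, b_5=14, b_6=5, b_7=6, b_8=4, b_9=12, b_10=1.
chi = sum (-1)^k b_k = -30

-30


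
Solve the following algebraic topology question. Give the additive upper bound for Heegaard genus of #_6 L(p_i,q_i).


Heegaard genus satisfies g(A#B) <= g(A) + g(B).
Each lens space has g = 1.
Upper bound: 6 * 1 = 6

6


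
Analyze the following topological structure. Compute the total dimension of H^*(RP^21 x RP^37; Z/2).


dim H^*(RP^n; Z/2) = n+1 (one Z/2 in each degree 0..n).
Total Betti number is multiplicative.
Total = (21+1) * (37+1) = 22 * 38 = 836

836


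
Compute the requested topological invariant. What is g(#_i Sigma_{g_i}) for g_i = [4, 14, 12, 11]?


Genus is additive under connected sum of orientable surfaces.
g = 4 + 14 + 12 + 11 = 41

41


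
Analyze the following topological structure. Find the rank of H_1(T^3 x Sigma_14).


pi_1(A x B) = pi_1(A) x pi_1(B); rank of abelianization = b_1.
b_1(T^3) = 3, b_1(Sigma_14) = 2*14 = 28.
b_1(product) = 3 + 28 = 31

31


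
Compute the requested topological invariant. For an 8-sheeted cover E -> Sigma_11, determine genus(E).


For an n-sheeted cover: chi(E) = n * chi(B).
chi(Sigma_11) = 2 - 2*11 = -20.
chi(E) = 8 * (-20) = -160.
genus(E) = (2 - chi(E))/2 = (2 - (-160))/2 = 162/2 = 81

81


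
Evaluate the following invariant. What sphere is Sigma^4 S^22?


Each suspension raises dimension by 1: Sigma S^n = S^{n+1}.
Sigma^4 S^22 = S^{22+4} = S^26

26


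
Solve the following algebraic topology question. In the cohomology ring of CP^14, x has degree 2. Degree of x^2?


|x| = 2 in H^*(CP^n).
|x^2| = 2 * |x| = 2 * 2 = 4

4


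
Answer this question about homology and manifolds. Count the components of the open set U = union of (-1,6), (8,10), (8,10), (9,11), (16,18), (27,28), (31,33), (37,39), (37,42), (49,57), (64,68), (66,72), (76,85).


Sort and merge overlapping open intervals.
Merged: (-1,6), (8,11), (16,18), (27,28), (31,33), (37,42), (49,57), (64,72), (76,85).
Number of components = 9

9


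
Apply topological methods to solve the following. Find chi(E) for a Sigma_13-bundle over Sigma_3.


For a fiber bundle F -> E -> B (with CW structure): chi(E) = chi(B) * chi(F).
chi(Sigma_3) = -4, chi(Sigma_13) = -24.
chi(E) = (-4) * (-24) = 96

96


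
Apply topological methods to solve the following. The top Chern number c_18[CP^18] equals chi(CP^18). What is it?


For any closed oriented manifold, <e(TM),[M]> = chi(M).
chi(CP^18) = 18+1 = 19

19


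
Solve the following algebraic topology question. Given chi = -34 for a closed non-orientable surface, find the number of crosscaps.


chi = 2 - k for closed non-orientable surfaces with k crosscaps.
-34 = 2 - k
k = 2 - (-34) = 36

36


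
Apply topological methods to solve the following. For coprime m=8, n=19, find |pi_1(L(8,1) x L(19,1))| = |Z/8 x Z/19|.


pi_1(X x Y) = pi_1(X) x pi_1(Y).
pi_1(L(8,1)) = Z/8, pi_1(L(19,1)) = Z/19.
|Z/8 x Z/19| = 8 * 19 = 152

152


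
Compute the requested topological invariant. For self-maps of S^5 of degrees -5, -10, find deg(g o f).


Degree is multiplicative under composition: deg(g o f) = deg(g) * deg(f).
= -10 * -5 = 50

50


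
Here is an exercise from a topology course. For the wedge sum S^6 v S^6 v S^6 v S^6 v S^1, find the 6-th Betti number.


For a wedge of spheres, H_k (k>0) is free on one generator per sphere of dimension k.
Spheres of dimension 6: count = 4.
b_6 = 4

4


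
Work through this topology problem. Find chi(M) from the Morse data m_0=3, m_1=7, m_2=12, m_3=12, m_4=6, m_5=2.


Morse theory: chi(M) = sum_k (-1)^k m_k where m_k = #(index-k critical points).
= (3) + (-7) + (12) + (-12) + (6) + (-2) = 0

0


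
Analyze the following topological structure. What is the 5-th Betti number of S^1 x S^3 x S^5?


Each S^d has Poincare polynomial 1 + t^d.
The product S^1 x S^3 x S^5 has Poincare polynomial prod(1+t^d_i).
Expanding: b_0=1, b_1=1, b_3=1, b_4=1, b_5=1, b_6=1, b_8=1, b_9=1.
b_5 = 1

1


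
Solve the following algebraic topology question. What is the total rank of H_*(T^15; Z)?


b_k(T^15) = C(15,k), so the sum over k is sum_k C(15,k) = 2^15.
Total = 2^15 = 32768

32768


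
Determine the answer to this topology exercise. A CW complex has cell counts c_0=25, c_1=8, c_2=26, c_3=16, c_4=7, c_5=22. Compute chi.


chi = sum_k (-1)^k c_k.
= (-1)^0*25 + (-1)^1*8 + (-1)^2*26 + (-1)^3*16 + (-1)^4*7 + (-1)^5*22
= (25) + (-8) + (26) + (-16) + (7) + (-22)
= 12

12


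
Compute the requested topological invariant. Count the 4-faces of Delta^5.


Delta^5 has 5+1 vertices. A 4-face is a choice of 4+1 vertices.
f_4 = C(5+1, 4+1) = C(6,5) = 6

6
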